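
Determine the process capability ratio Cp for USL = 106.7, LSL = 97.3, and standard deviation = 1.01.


Cp = (USL - LSL) / (6 * sigma)
= (106.7 - 97.3) / (6 * 1.01)
= 9.4000 / 6.0600
= 1.5512

1.5512


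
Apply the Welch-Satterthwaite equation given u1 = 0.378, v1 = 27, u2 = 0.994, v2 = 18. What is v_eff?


uc = sqrt(u1^2 + u2^2) = sqrt(0.378^2 + 0.994^2) = 1.0634472
v_eff = uc^4 / (u1^4/v1 + u2^4/v2)
= 1.0634472^4 / (0.378^4/27 + 0.994^4/18)
= 1.2789799 / 0.054990316
v_eff = 23.2583

23.2583


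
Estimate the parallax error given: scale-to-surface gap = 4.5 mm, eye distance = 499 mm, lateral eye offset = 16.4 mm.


error = h * offset / d
= 4.5 * 16.4 / 499
= 0.1479

0.1479


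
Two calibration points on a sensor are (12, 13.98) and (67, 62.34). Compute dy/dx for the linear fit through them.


slope = (y2 - y1) / (x2 - x1)
= (62.34 - 13.98) / (67 - 12)
= 48.3600 / 55
= 0.8793

0.8793


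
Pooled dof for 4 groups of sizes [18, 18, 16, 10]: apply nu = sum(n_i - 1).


nu = sum_i (n_i - 1)
nu = ((18 - 1) + (18 - 1) + (16 - 1) + (10 - 1))
nu = 17 + 17 + 15 + 9
nu = 58

58


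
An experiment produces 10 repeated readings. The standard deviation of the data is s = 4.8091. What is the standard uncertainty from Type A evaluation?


u_A = s / sqrt(n)
u_A = 4.8091 / sqrt(10)
u_A = 4.8091 / 3.1622777
u_A = 1.5208

1.5208


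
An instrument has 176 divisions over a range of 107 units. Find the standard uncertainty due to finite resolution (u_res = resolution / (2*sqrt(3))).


resolution = range / divisions
resolution = 107 / 176 = 0.60795455
u_res = resolution / (2*sqrt(3))
u_res = 0.60795455 / 3.4641016
u_res = 0.1755

0.1755


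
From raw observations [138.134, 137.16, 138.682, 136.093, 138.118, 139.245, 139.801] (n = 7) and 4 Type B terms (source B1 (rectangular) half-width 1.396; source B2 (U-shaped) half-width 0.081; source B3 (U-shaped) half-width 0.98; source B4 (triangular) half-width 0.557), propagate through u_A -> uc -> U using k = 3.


mean = (138.134 + 137.16 + 138.682 + 136.093 + 138.118 + 139.245 + 139.801) / 7 = 138.1761429
s = sqrt(sum((x - mean)^2)/(n-1)) = 1.2527101
u_A = s / sqrt(n) = 1.2527101 / sqrt(7) = 0.47347991
u_B1 = 1.396 / sqrt(3) = 0.80598098
u_B2 = 0.081 / sqrt(2) = 0.057275649
u_B3 = 0.98 / sqrt(2) = 0.69296465
u_B4 = 0.557 / sqrt(6) = 0.2273943
uc = sqrt(0.47347991^2 + 0.80598098^2 + 0.057275649^2 + 0.69296465^2 + 0.2273943^2) = 1.1870035
U = k * uc = 3 * 1.1870035
U = 3.5610

3.5610


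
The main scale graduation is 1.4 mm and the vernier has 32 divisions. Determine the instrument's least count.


LC = MSD / n_div
= 1.4 / 32
= 0.0437

0.0437


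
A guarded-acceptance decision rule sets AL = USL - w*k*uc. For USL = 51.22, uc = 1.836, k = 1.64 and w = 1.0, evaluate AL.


U = k * uc = 1.64 * 1.836 = 3.01104
guard band g = w * U = 1.0 * 3.01104 = 3.01104
AL = USL - g = 51.22 - 3.01104
AL = 48.2090

48.2090


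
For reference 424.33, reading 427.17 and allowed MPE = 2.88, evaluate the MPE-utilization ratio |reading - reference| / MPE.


e = indication - reference = 427.17 - 424.33 = 2.8400
|e| = 2.8400
ratio = |e| / MPE = 2.8400 / 2.88
ratio = 0.9861

0.9861


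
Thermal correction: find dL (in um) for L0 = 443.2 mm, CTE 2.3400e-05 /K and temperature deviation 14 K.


dL = L * alpha * dT
= 443.2 * 2.3400e-05 * 14
= 0.1451923 mm
dL_um = 0.1451923 * 1000 = 145.1923 um

145.1923


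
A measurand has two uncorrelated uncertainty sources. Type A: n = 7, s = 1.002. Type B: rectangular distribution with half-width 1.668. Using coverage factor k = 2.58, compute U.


u_A = s / sqrt(n) = 1.002 / sqrt(7) = 0.3787204
u_B = half_width / sqrt(3) = 1.668 / sqrt(3) = 0.96302025
uc = sqrt(u_A^2 + u_B^2) = sqrt(0.3787204^2 + 0.96302025^2) = 1.0348126
U = k * uc = 2.58 * 1.0348126
U = 2.6698

2.6698


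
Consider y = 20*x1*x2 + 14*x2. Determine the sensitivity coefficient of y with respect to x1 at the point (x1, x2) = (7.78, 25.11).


y = 20*x1*x2 + 14*x2
dy/dx1 = 20*x2
Evaluate at x2 = 25.11: c1 = 20 * 25.11
c1 = 502.2000

502.2000


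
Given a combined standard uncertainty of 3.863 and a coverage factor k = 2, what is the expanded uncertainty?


U = k * uc
U = 2 * 3.863
U = 7.7260

7.7260


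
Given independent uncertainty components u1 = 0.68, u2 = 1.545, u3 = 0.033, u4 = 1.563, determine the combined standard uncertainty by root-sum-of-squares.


uc = sqrt(0.68^2 + 1.545^2 + 0.033^2 + 1.563^2)
uc = sqrt(5.293483)
uc = 2.3008

2.3008


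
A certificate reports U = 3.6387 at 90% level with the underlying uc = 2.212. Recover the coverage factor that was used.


k = U / uc
k = 3.6387 / 2.212
k = 1.645

1.645


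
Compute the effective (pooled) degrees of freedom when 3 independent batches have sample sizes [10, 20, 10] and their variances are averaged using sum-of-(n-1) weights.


nu = sum_i (n_i - 1)
nu = ((10 - 1) + (20 - 1) + (10 - 1))
nu = 9 + 19 + 9
nu = 37

37


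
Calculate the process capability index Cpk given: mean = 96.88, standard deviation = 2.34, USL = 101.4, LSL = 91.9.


Cpu = (USL - mean) / (3*sigma) = (101.4 - 96.88) / (3*2.34) = 0.6439
Cpl = (mean - LSL) / (3*sigma) = (96.88 - 91.9) / (3*2.34) = 0.7094
Cpk = min(Cpu, Cpl) = 0.6439

0.6439


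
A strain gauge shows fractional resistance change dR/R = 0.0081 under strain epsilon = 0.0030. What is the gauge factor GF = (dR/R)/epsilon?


GF = (dR/R) / epsilon
= 0.0081 / 0.0030
= 2.7000

2.7000


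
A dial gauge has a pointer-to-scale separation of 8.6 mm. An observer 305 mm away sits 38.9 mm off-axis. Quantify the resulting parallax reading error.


error = h * offset / d
= 8.6 * 38.9 / 305
= 1.0969

1.0969


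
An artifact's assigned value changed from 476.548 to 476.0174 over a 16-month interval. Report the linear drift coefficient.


rate = (v2 - v1) / months
= (476.0174 - 476.548) / 16
= -0.5306 / 16
= -0.0332

-0.0332


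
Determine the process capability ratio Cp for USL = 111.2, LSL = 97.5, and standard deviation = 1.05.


Cp = (USL - LSL) / (6 * sigma)
= (111.2 - 97.5) / (6 * 1.05)
= 13.7000 / 6.3000
= 2.1746

2.1746


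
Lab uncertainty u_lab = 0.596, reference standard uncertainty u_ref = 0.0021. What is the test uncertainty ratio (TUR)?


TUR = u_lab / u_ref
= 0.596 / 0.0021
= 283.8095

283.8095


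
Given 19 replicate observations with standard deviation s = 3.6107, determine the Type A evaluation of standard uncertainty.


u_A = s / sqrt(n)
u_A = 3.6107 / sqrt(19)
u_A = 3.6107 / 4.3588989
u_A = 0.8284

0.8284


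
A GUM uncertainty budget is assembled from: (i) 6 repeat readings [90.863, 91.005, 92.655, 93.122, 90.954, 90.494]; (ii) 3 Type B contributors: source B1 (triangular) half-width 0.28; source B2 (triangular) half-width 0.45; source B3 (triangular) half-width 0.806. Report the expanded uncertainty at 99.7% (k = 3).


mean = (90.863 + 91.005 + 92.655 + 93.122 + 90.954 + 90.494) / 6 = 91.5155
s = sqrt(sum((x - mean)^2)/(n-1)) = 1.0885232
u_A = s / sqrt(n) = 1.0885232 / sqrt(6) = 0.44438774
u_B1 = 0.28 / sqrt(6) = 0.11430952
u_B2 = 0.45 / sqrt(6) = 0.18371173
u_B3 = 0.806 / sqrt(6) = 0.32904812
uc = sqrt(0.44438774^2 + 0.11430952^2 + 0.18371173^2 + 0.32904812^2) = 0.59377588
U = k * uc = 3 * 0.59377588
U = 1.7813

1.7813


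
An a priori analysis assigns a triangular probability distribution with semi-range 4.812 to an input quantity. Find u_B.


u_B = half_width / sqrt(6)
u_B = 4.812 / 2.4494897
u_B = 1.9645

1.9645


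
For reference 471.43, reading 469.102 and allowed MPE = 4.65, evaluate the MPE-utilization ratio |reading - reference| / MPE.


e = indication - reference = 469.102 - 471.43 = -2.3280
|e| = 2.3280
ratio = |e| / MPE = 2.3280 / 4.65
ratio = 0.5006

0.5006


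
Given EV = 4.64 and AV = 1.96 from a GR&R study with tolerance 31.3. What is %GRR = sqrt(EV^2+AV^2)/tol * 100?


GRR = sqrt(EV^2 + AV^2) = sqrt(4.64^2 + 1.96^2) = 5.0369832
%GRR = GRR / tol * 100 = 5.0369832 / 31.3 * 100
%GRR = 16.0926

16.0926


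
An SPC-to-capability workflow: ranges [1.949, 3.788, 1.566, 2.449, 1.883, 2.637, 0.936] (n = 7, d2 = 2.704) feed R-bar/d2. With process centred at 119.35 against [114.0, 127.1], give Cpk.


R_bar = (1.949 + 3.788 + 1.566 + 2.449 + 1.883 + 2.637 + 0.936) / 7 = 2.1725714
sigma = R_bar / d2 = 2.1725714 / 2.704 = 0.80346575
Cp = (USL - LSL)/(6*sigma) = (127.1 - 114.0)/(6*0.80346575) = 2.7174
Cpu = (127.1 - 119.35)/(3*0.80346575) = 3.2152
Cpl = (119.35 - 114.0)/(3*0.80346575) = 2.2196
Cpk = min(Cpu, Cpl) = 2.2196

2.2196


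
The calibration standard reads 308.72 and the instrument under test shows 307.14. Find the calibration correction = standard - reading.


Correction = standard - reading
= 308.72 - 307.14
= 1.5800

1.5800


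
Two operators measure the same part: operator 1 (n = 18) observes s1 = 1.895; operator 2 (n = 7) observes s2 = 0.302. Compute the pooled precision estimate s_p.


s_p = sqrt(((n1-1)*s1^2 + (n2-1)*s2^2) / (n1+n2-2))
numerator = (18-1)*1.895^2 + (7-1)*0.302^2 = 61.047425 + 0.547224 = 61.594649
denominator = 18 + 7 - 2 = 23
s_p^2 = 61.594649 / 23 = 2.6780282
s_p = sqrt(2.6780282) = 1.6365

1.6365


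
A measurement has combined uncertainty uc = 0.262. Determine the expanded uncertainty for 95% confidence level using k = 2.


U = k * uc
U = 2 * 0.262
U = 0.5240

0.5240


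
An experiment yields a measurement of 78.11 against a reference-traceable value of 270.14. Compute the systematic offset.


Systematic error = measured - true
= 78.11 - 270.14
= -192.0300

-192.0300


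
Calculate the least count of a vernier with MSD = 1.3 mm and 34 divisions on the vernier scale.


LC = MSD / n_div
= 1.3 / 34
= 0.0382

0.0382


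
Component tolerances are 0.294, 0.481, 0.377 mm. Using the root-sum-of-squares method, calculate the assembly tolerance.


RSS = sqrt(0.294^2 + 0.481^2 + 0.377^2)
= sqrt(0.459926)
= 0.6782

0.6782


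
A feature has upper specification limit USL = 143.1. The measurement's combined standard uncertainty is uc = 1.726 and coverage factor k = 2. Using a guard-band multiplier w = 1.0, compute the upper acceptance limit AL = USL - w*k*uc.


U = k * uc = 2 * 1.726 = 3.452
guard band g = w * U = 1.0 * 3.452 = 3.452
AL = USL - g = 143.1 - 3.452
AL = 139.6480

139.6480


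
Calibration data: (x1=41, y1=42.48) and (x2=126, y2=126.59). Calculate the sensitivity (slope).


slope = (y2 - y1) / (x2 - x1)
= (126.59 - 42.48) / (126 - 41)
= 84.1100 / 85
= 0.9895

0.9895


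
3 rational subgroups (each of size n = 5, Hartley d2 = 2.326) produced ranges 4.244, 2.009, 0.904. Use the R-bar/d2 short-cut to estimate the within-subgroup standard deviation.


R_bar = (4.244 + 2.009 + 0.904) / 3
R_bar = 7.157 / 3 = 2.3856667
sigma_hat = R_bar / d2 = 2.3856667 / 2.326 = 1.0257

1.0257


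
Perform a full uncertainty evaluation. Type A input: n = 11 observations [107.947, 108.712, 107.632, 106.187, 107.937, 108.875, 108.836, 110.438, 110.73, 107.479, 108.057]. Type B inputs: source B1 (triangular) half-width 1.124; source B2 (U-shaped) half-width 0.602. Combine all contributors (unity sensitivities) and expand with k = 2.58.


mean = (107.947 + 108.712 + 107.632 + 106.187 + 107.937 + 108.875 + 108.836 + 110.438 + 110.73 + 107.479 + 108.057) / 11 = 108.4390909
s = sqrt(sum((x - mean)^2)/(n-1)) = 1.3019701
u_A = s / sqrt(n) = 1.3019701 / sqrt(11) = 0.39255876
u_B1 = 1.124 / sqrt(6) = 0.45887108
u_B2 = 0.602 / sqrt(2) = 0.42567828
uc = sqrt(0.39255876^2 + 0.45887108^2 + 0.42567828^2) = 0.73882816
U = k * uc = 2.58 * 0.73882816
U = 1.9062

1.9062


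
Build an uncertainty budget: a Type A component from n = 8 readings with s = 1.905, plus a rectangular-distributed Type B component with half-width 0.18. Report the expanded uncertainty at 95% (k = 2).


u_A = s / sqrt(n) = 1.905 / sqrt(8) = 0.67351921
u_B = half_width / sqrt(3) = 0.18 / sqrt(3) = 0.10392305
uc = sqrt(u_A^2 + u_B^2) = sqrt(0.67351921^2 + 0.10392305^2) = 0.68148964
U = k * uc = 2 * 0.68148964
U = 1.3630

1.3630


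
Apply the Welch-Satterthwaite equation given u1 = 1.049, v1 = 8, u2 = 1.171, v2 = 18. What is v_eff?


uc = sqrt(u1^2 + u2^2) = sqrt(1.049^2 + 1.171^2) = 1.5721457
v_eff = uc^4 / (u1^4/v1 + u2^4/v2)
= 1.5721457^4 / (1.049^4/8 + 1.171^4/18)
= 6.1090147 / 0.25582151
v_eff = 23.8800

23.8800


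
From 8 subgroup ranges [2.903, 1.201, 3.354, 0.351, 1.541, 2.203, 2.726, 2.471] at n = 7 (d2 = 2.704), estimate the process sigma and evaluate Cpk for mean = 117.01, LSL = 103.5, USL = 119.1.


R_bar = (2.903 + 1.201 + 3.354 + 0.351 + 1.541 + 2.203 + 2.726 + 2.471) / 8 = 2.09375
sigma = R_bar / d2 = 2.09375 / 2.704 = 0.77431583
Cp = (USL - LSL)/(6*sigma) = (119.1 - 103.5)/(6*0.77431583) = 3.3578
Cpu = (119.1 - 117.01)/(3*0.77431583) = 0.8997
Cpl = (117.01 - 103.5)/(3*0.77431583) = 5.8159
Cpk = min(Cpu, Cpl) = 0.8997

0.8997


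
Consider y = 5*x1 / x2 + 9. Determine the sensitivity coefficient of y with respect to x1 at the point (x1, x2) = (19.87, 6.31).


y = 5*x1 / x2 + 9
dy/dx1 = 5/x2
Evaluate at x2 = 6.31: c1 = 5 / 6.31
c1 = 0.7924

0.7924


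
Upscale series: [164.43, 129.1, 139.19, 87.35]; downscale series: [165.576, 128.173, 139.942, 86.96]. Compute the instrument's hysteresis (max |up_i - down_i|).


|164.43 - 165.576| = 1.1460
|129.1 - 128.173| = 0.9270
|139.19 - 139.942| = 0.7520
|87.35 - 86.96| = 0.3900
hysteresis = max(diffs) = 1.1460

1.1460


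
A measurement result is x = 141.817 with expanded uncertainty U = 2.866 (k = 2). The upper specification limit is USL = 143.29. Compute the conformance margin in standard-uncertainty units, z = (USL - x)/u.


u = U / k = 2.866 / 2 = 1.433
margin = |USL - x| = |143.29 - 141.817| = 1.473
z = margin / u = 1.473 / 1.433
z = 1.0279

1.0279


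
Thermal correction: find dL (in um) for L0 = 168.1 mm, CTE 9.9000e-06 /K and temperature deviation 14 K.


dL = L * alpha * dT
= 168.1 * 9.9000e-06 * 14
= 0.0232987 mm
dL_um = 0.0232987 * 1000 = 23.2987 um

23.2987


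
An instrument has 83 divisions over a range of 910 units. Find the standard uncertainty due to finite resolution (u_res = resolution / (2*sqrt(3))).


resolution = range / divisions
resolution = 910 / 83 = 10.963855
u_res = resolution / (2*sqrt(3))
u_res = 10.963855 / 3.4641016
u_res = 3.1650

3.1650


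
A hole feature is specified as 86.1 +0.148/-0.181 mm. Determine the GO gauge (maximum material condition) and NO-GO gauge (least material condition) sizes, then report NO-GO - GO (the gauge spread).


GO = nominal - lower_tol (smallest hole = maximum material condition)
GO = 86.1 - 0.181 = 85.919
NO-GO = nominal + upper_tol (largest hole = least material condition)
NO-GO = 86.1 + 0.148 = 86.248
spread = NO-GO - GO = 86.248 - 85.919 = 0.3290

0.3290


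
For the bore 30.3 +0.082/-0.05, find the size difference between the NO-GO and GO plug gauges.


GO = nominal - lower_tol (smallest hole = maximum material condition)
GO = 30.3 - 0.05 = 30.25
NO-GO = nominal + upper_tol (largest hole = least material condition)
NO-GO = 30.3 + 0.082 = 30.382
spread = NO-GO - GO = 30.382 - 30.25 = 0.1320

0.1320


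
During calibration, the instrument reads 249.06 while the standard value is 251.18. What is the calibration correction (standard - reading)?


Correction = standard - reading
= 251.18 - 249.06
= 2.1200

2.1200


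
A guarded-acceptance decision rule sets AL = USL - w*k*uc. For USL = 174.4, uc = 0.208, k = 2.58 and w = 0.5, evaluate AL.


U = k * uc = 2.58 * 0.208 = 0.53664
guard band g = w * U = 0.5 * 0.53664 = 0.26832
AL = USL - g = 174.4 - 0.26832
AL = 174.1317

174.1317


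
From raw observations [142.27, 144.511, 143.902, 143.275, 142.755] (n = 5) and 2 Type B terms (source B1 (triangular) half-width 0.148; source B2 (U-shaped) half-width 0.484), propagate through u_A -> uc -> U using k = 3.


mean = (142.27 + 144.511 + 143.902 + 143.275 + 142.755) / 5 = 143.3426
s = sqrt(sum((x - mean)^2)/(n-1)) = 0.89140356
u_A = s / sqrt(n) = 0.89140356 / sqrt(5) = 0.39864779
u_B1 = 0.148 / sqrt(6) = 0.060420747
u_B2 = 0.484 / sqrt(2) = 0.34223968
uc = sqrt(0.39864779^2 + 0.060420747^2 + 0.34223968^2) = 0.52886551
U = k * uc = 3 * 0.52886551
U = 1.5866

1.5866


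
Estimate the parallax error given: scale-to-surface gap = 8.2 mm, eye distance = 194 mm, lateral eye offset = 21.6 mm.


error = h * offset / d
= 8.2 * 21.6 / 194
= 0.9130

0.9130


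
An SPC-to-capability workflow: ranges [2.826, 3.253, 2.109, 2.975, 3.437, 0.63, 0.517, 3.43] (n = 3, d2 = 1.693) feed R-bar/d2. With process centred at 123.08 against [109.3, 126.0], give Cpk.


R_bar = (2.826 + 3.253 + 2.109 + 2.975 + 3.437 + 0.63 + 0.517 + 3.43) / 8 = 2.397125
sigma = R_bar / d2 = 2.397125 / 1.693 = 1.4159037
Cp = (USL - LSL)/(6*sigma) = (126.0 - 109.3)/(6*1.4159037) = 1.9658
Cpu = (126.0 - 123.08)/(3*1.4159037) = 0.6874
Cpl = (123.08 - 109.3)/(3*1.4159037) = 3.2441
Cpk = min(Cpu, Cpl) = 0.6874

0.6874


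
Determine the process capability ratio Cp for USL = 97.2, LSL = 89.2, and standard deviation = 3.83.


Cp = (USL - LSL) / (6 * sigma)
= (97.2 - 89.2) / (6 * 3.83)
= 8.0000 / 22.9800
= 0.3481

0.3481


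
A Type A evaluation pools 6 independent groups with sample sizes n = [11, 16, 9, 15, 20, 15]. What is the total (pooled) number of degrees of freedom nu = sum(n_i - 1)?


nu = sum_i (n_i - 1)
nu = ((11 - 1) + (16 - 1) + (9 - 1) + (15 - 1) + (20 - 1) + (15 - 1))
nu = 10 + 15 + 8 + 14 + 19 + 14
nu = 80

80


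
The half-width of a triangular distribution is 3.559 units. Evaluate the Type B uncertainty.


u_B = half_width / sqrt(6)
u_B = 3.559 / 2.4494897
u_B = 1.4530

1.4530


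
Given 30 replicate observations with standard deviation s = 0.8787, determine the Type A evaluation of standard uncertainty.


u_A = s / sqrt(n)
u_A = 0.8787 / sqrt(30)
u_A = 0.8787 / 5.4772256
u_A = 0.1604

0.1604


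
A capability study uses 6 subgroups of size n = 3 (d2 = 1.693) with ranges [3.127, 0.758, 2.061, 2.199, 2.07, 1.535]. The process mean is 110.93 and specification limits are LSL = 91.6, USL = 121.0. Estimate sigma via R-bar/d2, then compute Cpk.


R_bar = (3.127 + 0.758 + 2.061 + 2.199 + 2.07 + 1.535) / 6 = 1.9583333
sigma = R_bar / d2 = 1.9583333 / 1.693 = 1.1567237
Cp = (USL - LSL)/(6*sigma) = (121.0 - 91.6)/(6*1.1567237) = 4.2361
Cpu = (121.0 - 110.93)/(3*1.1567237) = 2.9019
Cpl = (110.93 - 91.6)/(3*1.1567237) = 5.5703
Cpk = min(Cpu, Cpl) = 2.9019

2.9019


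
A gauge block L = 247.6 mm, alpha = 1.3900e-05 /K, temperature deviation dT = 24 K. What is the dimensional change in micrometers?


dL = L * alpha * dT
= 247.6 * 1.3900e-05 * 24
= 0.0825994 mm
dL_um = 0.0825994 * 1000 = 82.5994 um

82.5994


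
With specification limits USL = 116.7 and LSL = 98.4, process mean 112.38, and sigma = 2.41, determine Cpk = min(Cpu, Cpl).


Cpu = (USL - mean) / (3*sigma) = (116.7 - 112.38) / (3*2.41) = 0.5975
Cpl = (mean - LSL) / (3*sigma) = (112.38 - 98.4) / (3*2.41) = 1.9336
Cpk = min(Cpu, Cpl) = 0.5975

0.5975


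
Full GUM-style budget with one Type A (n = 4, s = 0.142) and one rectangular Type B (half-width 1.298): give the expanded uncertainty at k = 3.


u_A = s / sqrt(n) = 0.142 / sqrt(4) = 0.071
u_B = half_width / sqrt(3) = 1.298 / sqrt(3) = 0.74940065
uc = sqrt(u_A^2 + u_B^2) = sqrt(0.071^2 + 0.74940065^2) = 0.75275649
U = k * uc = 3 * 0.75275649
U = 2.2583

2.2583


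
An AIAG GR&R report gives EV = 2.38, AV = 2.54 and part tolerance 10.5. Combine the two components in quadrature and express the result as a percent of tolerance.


GRR = sqrt(EV^2 + AV^2) = sqrt(2.38^2 + 2.54^2) = 3.4808045
%GRR = GRR / tol * 100 = 3.4808045 / 10.5 * 100
%GRR = 33.1505

33.1505


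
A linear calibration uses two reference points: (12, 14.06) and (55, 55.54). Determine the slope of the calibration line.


slope = (y2 - y1) / (x2 - x1)
= (55.54 - 14.06) / (55 - 12)
= 41.4800 / 43
= 0.9647

0.9647


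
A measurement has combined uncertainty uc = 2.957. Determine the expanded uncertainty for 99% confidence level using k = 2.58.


U = k * uc
U = 2.58 * 2.957
U = 7.6291

7.6291


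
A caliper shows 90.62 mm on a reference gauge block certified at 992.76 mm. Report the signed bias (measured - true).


Systematic error = measured - true
= 90.62 - 992.76
= -902.1400

-902.1400


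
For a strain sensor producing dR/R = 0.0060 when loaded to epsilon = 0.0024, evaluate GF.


GF = (dR/R) / epsilon
= 0.0060 / 0.0024
= 2.5000

2.5000


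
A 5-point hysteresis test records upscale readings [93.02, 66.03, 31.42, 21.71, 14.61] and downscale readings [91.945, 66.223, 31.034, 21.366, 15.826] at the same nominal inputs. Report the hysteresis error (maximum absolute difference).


|93.02 - 91.945| = 1.0750
|66.03 - 66.223| = 0.1930
|31.42 - 31.034| = 0.3860
|21.71 - 21.366| = 0.3440
|14.61 - 15.826| = 1.2160
hysteresis = max(diffs) = 1.2160

1.2160


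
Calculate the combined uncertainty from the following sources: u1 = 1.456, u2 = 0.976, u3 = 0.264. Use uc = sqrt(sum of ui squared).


uc = sqrt(1.456^2 + 0.976^2 + 0.264^2)
uc = sqrt(3.142208)
uc = 1.7726

1.7726


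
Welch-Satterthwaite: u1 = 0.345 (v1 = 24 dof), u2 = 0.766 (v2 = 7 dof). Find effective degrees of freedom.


uc = sqrt(u1^2 + u2^2) = sqrt(0.345^2 + 0.766^2) = 0.84010773
v_eff = uc^4 / (u1^4/v1 + u2^4/v2)
= 0.84010773^4 / (0.345^4/24 + 0.766^4/7)
= 0.49812682 / 0.049773519
v_eff = 10.0079

10.0079


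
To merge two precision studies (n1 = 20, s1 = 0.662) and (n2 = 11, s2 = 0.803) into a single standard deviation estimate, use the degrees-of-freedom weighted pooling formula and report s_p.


s_p = sqrt(((n1-1)*s1^2 + (n2-1)*s2^2) / (n1+n2-2))
numerator = (20-1)*0.662^2 + (11-1)*0.803^2 = 8.326636 + 6.44809 = 14.774726
denominator = 20 + 11 - 2 = 29
s_p^2 = 14.774726 / 29 = 0.50947331
s_p = sqrt(0.50947331) = 0.7138

0.7138


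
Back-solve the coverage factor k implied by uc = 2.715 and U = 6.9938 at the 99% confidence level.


k = U / uc
k = 6.9938 / 2.715
k = 2.576

2.576


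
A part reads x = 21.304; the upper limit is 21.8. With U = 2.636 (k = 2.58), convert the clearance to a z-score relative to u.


u = U / k = 2.636 / 2.58 = 1.0217054
margin = |USL - x| = |21.8 - 21.304| = 0.496
z = margin / u = 0.496 / 1.0217054
z = 0.4855

0.4855


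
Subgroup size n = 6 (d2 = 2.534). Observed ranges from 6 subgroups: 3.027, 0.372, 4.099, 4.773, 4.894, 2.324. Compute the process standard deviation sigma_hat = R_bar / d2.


R_bar = (3.027 + 0.372 + 4.099 + 4.773 + 4.894 + 2.324) / 6
R_bar = 19.489 / 6 = 3.2481667
sigma_hat = R_bar / d2 = 3.2481667 / 2.534 = 1.2818

1.2818


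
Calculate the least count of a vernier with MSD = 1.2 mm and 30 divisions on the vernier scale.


LC = MSD / n_div
= 1.2 / 30
= 0.0400

0.0400


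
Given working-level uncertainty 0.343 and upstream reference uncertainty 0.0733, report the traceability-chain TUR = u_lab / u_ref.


TUR = u_lab / u_ref
= 0.343 / 0.0733
= 4.6794

4.6794


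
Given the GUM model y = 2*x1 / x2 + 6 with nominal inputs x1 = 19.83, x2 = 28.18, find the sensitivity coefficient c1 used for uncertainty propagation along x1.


y = 2*x1 / x2 + 6
dy/dx1 = 2/x2
Evaluate at x2 = 28.18: c1 = 2 / 28.18
c1 = 0.0710

0.0710


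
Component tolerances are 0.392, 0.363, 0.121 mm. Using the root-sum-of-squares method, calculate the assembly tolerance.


RSS = sqrt(0.392^2 + 0.363^2 + 0.121^2)
= sqrt(0.300074)
= 0.5478

0.5478


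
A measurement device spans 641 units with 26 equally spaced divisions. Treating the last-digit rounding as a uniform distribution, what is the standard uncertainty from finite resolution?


resolution = range / divisions
resolution = 641 / 26 = 24.653846
u_res = resolution / (2*sqrt(3))
u_res = 24.653846 / 3.4641016
u_res = 7.1170

7.1170


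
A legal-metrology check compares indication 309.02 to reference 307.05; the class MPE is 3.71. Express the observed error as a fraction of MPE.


e = indication - reference = 309.02 - 307.05 = 1.9700
|e| = 1.9700
ratio = |e| / MPE = 1.9700 / 3.71
ratio = 0.5310

0.5310


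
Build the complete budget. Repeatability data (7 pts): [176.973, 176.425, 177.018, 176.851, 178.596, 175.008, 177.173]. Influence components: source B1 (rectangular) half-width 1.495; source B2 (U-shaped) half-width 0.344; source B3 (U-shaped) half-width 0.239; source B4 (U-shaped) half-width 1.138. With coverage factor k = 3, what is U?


mean = (176.973 + 176.425 + 177.018 + 176.851 + 178.596 + 175.008 + 177.173) / 7 = 176.8634286
s = sqrt(sum((x - mean)^2)/(n-1)) = 1.0621147
u_A = s / sqrt(n) = 1.0621147 / sqrt(7) = 0.40144162
u_B1 = 1.495 / sqrt(3) = 0.86313865
u_B2 = 0.344 / sqrt(2) = 0.24324473
u_B3 = 0.239 / sqrt(2) = 0.16899852
u_B4 = 1.138 / sqrt(2) = 0.80468752
uc = sqrt(0.40144162^2 + 0.86313865^2 + 0.24324473^2 + 0.16899852^2 + 0.80468752^2) = 1.2811769
U = k * uc = 3 * 1.2811769
U = 3.8435

3.8435


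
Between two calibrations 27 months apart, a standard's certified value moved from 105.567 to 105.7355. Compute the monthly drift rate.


rate = (v2 - v1) / months
= (105.7355 - 105.567) / 27
= 0.1685 / 27
= 0.0062

0.0062


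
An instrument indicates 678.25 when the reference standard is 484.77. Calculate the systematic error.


Systematic error = measured - true
= 678.25 - 484.77
= 193.4800

193.4800


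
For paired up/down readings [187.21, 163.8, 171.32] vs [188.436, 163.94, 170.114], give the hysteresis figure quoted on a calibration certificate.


|187.21 - 188.436| = 1.2260
|163.8 - 163.94| = 0.1400
|171.32 - 170.114| = 1.2060
hysteresis = max(diffs) = 1.2260

1.2260


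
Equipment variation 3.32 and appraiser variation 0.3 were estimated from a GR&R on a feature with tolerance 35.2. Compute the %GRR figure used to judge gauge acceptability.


GRR = sqrt(EV^2 + AV^2) = sqrt(3.32^2 + 0.3^2) = 3.3335267
%GRR = GRR / tol * 100 = 3.3335267 / 35.2 * 100
%GRR = 9.4702

9.4702


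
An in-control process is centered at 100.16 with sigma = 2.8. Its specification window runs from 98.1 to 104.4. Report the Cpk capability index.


Cpu = (USL - mean) / (3*sigma) = (104.4 - 100.16) / (3*2.8) = 0.5048
Cpl = (mean - LSL) / (3*sigma) = (100.16 - 98.1) / (3*2.8) = 0.2452
Cpk = min(Cpu, Cpl) = 0.2452

0.2452


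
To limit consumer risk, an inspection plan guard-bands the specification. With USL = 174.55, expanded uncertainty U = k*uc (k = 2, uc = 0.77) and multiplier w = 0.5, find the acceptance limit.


U = k * uc = 2 * 0.77 = 1.54
guard band g = w * U = 0.5 * 1.54 = 0.77
AL = USL - g = 174.55 - 0.77
AL = 173.7800

173.7800


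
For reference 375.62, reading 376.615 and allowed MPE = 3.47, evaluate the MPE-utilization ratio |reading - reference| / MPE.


e = indication - reference = 376.615 - 375.62 = 0.9950
|e| = 0.9950
ratio = |e| / MPE = 0.9950 / 3.47
ratio = 0.2867

0.2867


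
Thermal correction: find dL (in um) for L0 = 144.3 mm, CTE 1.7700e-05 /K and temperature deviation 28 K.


dL = L * alpha * dT
= 144.3 * 1.7700e-05 * 28
= 0.0715151 mm
dL_um = 0.0715151 * 1000 = 71.5151 um

71.5151


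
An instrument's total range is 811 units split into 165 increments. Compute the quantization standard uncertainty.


resolution = range / divisions
resolution = 811 / 165 = 4.9151515
u_res = resolution / (2*sqrt(3))
u_res = 4.9151515 / 3.4641016
u_res = 1.4189

1.4189


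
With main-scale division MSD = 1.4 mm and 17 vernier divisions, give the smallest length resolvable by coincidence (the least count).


LC = MSD / n_div
= 1.4 / 17
= 0.0824

0.0824


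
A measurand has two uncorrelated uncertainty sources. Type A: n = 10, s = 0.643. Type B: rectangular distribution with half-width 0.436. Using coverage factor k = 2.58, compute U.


u_A = s / sqrt(n) = 0.643 / sqrt(10) = 0.20333445
u_B = half_width / sqrt(3) = 0.436 / sqrt(3) = 0.25172472
uc = sqrt(u_A^2 + u_B^2) = sqrt(0.20333445^2 + 0.25172472^2) = 0.32358961
U = k * uc = 2.58 * 0.32358961
U = 0.8349

0.8349


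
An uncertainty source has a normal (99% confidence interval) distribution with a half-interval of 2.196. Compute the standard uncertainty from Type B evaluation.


u_B = half_width / 2.576
u_B = 2.196 / 2.576
u_B = 0.8525

0.8525


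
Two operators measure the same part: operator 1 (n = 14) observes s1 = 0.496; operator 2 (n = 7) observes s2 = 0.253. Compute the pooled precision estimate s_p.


s_p = sqrt(((n1-1)*s1^2 + (n2-1)*s2^2) / (n1+n2-2))
numerator = (14-1)*0.496^2 + (7-1)*0.253^2 = 3.198208 + 0.384054 = 3.582262
denominator = 14 + 7 - 2 = 19
s_p^2 = 3.582262 / 19 = 0.18854011
s_p = sqrt(0.18854011) = 0.4342

0.4342


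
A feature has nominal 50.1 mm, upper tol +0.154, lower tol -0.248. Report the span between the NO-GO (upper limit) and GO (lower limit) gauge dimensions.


GO = nominal - lower_tol (smallest hole = maximum material condition)
GO = 50.1 - 0.248 = 49.852
NO-GO = nominal + upper_tol (largest hole = least material condition)
NO-GO = 50.1 + 0.154 = 50.254
spread = NO-GO - GO = 50.254 - 49.852 = 0.4020

0.4020


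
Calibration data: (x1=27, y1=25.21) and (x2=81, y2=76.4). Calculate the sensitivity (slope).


slope = (y2 - y1) / (x2 - x1)
= (76.4 - 25.21) / (81 - 27)
= 51.1900 / 54
= 0.9480

0.9480


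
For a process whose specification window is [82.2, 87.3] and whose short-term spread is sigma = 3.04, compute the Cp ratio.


Cp = (USL - LSL) / (6 * sigma)
= (87.3 - 82.2) / (6 * 3.04)
= 5.1000 / 18.2400
= 0.2796

0.2796


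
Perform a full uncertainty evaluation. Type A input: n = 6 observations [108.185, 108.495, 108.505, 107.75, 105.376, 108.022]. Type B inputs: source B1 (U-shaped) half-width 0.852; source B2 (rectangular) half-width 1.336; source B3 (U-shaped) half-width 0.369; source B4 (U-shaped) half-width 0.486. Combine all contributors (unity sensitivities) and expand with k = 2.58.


mean = (108.185 + 108.495 + 108.505 + 107.75 + 105.376 + 108.022) / 6 = 107.7221667
s = sqrt(sum((x - mean)^2)/(n-1)) = 1.1848618
u_A = s / sqrt(n) = 1.1848618 / sqrt(6) = 0.4837178
u_B1 = 0.852 / sqrt(2) = 0.60245498
u_B2 = 1.336 / sqrt(3) = 0.77133996
u_B3 = 0.369 / sqrt(2) = 0.2609224
u_B4 = 0.486 / sqrt(2) = 0.3436539
uc = sqrt(0.4837178^2 + 0.60245498^2 + 0.77133996^2 + 0.2609224^2 + 0.3436539^2) = 1.173916
U = k * uc = 2.58 * 1.173916
U = 3.0287

3.0287


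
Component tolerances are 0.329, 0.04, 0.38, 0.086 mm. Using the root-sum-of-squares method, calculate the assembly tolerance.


RSS = sqrt(0.329^2 + 0.04^2 + 0.38^2 + 0.086^2)
= sqrt(0.261637)
= 0.5115

0.5115


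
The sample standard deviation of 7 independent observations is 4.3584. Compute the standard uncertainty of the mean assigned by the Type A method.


u_A = s / sqrt(n)
u_A = 4.3584 / sqrt(7)
u_A = 4.3584 / 2.6457513
u_A = 1.6473

1.6473


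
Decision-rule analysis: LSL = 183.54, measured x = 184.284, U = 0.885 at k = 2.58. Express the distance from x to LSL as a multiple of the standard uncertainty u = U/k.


u = U / k = 0.885 / 2.58 = 0.34302326
margin = |LSL - x| = |183.54 - 184.284| = 0.744
z = margin / u = 0.744 / 0.34302326
z = 2.1689

2.1689


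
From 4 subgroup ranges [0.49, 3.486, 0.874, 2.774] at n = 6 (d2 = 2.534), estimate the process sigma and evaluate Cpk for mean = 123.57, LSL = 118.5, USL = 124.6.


R_bar = (0.49 + 3.486 + 0.874 + 2.774) / 4 = 1.906
sigma = R_bar / d2 = 1.906 / 2.534 = 0.75217048
Cp = (USL - LSL)/(6*sigma) = (124.6 - 118.5)/(6*0.75217048) = 1.3516
Cpu = (124.6 - 123.57)/(3*0.75217048) = 0.4565
Cpl = (123.57 - 118.5)/(3*0.75217048) = 2.2468
Cpk = min(Cpu, Cpl) = 0.4565

0.4565


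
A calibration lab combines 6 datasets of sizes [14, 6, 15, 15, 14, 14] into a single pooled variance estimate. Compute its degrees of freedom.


nu = sum_i (n_i - 1)
nu = ((14 - 1) + (6 - 1) + (15 - 1) + (15 - 1) + (14 - 1) + (14 - 1))
nu = 13 + 5 + 14 + 14 + 13 + 13
nu = 72

72


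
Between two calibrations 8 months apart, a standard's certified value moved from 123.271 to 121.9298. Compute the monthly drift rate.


rate = (v2 - v1) / months
= (121.9298 - 123.271) / 8
= -1.3412 / 8
= -0.1677

-0.1677


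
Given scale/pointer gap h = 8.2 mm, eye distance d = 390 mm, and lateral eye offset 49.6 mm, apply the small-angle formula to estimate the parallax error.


error = h * offset / d
= 8.2 * 49.6 / 390
= 1.0429

1.0429


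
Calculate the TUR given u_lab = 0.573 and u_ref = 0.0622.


TUR = u_lab / u_ref
= 0.573 / 0.0622
= 9.2122

9.2122


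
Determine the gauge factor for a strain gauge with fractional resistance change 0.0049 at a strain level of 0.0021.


GF = (dR/R) / epsilon
= 0.0049 / 0.0021
= 2.3333

2.3333


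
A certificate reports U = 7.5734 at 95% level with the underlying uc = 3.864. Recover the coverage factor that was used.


k = U / uc
k = 7.5734 / 3.864
k = 1.96

1.96


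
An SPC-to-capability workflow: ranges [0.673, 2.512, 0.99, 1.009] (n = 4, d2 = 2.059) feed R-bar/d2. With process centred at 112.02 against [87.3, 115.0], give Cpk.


R_bar = (0.673 + 2.512 + 0.99 + 1.009) / 4 = 1.296
sigma = R_bar / d2 = 1.296 / 2.059 = 0.62943176
Cp = (USL - LSL)/(6*sigma) = (115.0 - 87.3)/(6*0.62943176) = 7.3347
Cpu = (115.0 - 112.02)/(3*0.62943176) = 1.5781
Cpl = (112.02 - 87.3)/(3*0.62943176) = 13.0912
Cpk = min(Cpu, Cpl) = 1.5781

1.5781


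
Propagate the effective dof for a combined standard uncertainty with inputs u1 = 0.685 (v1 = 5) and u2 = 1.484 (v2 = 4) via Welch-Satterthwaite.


uc = sqrt(u1^2 + u2^2) = sqrt(0.685^2 + 1.484^2) = 1.6344666
v_eff = uc^4 / (u1^4/v1 + u2^4/v2)
= 1.6344666^4 / (0.685^4/5 + 1.484^4/4)
= 7.1368111 / 1.2565173
v_eff = 5.6798

5.6798


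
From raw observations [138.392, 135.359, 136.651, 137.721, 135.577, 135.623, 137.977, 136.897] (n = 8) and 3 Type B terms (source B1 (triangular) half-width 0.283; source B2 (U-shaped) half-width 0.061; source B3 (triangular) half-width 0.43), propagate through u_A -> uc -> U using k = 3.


mean = (138.392 + 135.359 + 136.651 + 137.721 + 135.577 + 135.623 + 137.977 + 136.897) / 8 = 136.774625
s = sqrt(sum((x - mean)^2)/(n-1)) = 1.1803167
u_A = s / sqrt(n) = 1.1803167 / sqrt(8) = 0.41730497
u_B1 = 0.283 / sqrt(6) = 0.11553427
u_B2 = 0.061 / sqrt(2) = 0.043133514
u_B3 = 0.43 / sqrt(6) = 0.17554676
uc = sqrt(0.41730497^2 + 0.11553427^2 + 0.043133514^2 + 0.17554676^2) = 0.46922145
U = k * uc = 3 * 0.46922145
U = 1.4077

1.4077


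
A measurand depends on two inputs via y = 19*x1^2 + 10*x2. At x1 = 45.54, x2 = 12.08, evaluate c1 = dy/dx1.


y = 19*x1^2 + 10*x2
dy/dx1 = 2*19*x1
Evaluate at x1 = 45.54: c1 = 38 * 45.54
c1 = 1730.5200

1730.5200


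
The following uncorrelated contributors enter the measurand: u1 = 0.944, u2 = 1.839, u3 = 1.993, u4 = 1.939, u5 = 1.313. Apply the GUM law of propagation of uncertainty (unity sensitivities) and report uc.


uc = sqrt(0.944^2 + 1.839^2 + 1.993^2 + 1.939^2 + 1.313^2)
uc = sqrt(13.728796)
uc = 3.7052

3.7052


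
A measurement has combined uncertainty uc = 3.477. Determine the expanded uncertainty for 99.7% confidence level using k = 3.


U = k * uc
U = 3 * 3.477
U = 10.4310

10.4310


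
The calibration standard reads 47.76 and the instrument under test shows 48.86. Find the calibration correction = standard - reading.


Correction = standard - reading
= 47.76 - 48.86
= -1.1000

-1.1000


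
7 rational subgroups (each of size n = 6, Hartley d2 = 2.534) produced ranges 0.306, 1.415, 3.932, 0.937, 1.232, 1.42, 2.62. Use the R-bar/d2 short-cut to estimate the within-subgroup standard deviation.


R_bar = (0.306 + 1.415 + 3.932 + 0.937 + 1.232 + 1.42 + 2.62) / 7
R_bar = 11.862 / 7 = 1.6945714
sigma_hat = R_bar / d2 = 1.6945714 / 2.534 = 0.6687

0.6687


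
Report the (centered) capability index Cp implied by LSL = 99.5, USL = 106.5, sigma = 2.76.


Cp = (USL - LSL) / (6 * sigma)
= (106.5 - 99.5) / (6 * 2.76)
= 7.0000 / 16.5600
= 0.4227

0.4227


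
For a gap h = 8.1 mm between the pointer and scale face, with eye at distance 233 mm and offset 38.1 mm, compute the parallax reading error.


error = h * offset / d
= 8.1 * 38.1 / 233
= 1.3245

1.3245


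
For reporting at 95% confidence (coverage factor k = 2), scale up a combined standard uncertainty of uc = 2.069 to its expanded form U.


U = k * uc
U = 2 * 2.069
U = 4.1380

4.1380


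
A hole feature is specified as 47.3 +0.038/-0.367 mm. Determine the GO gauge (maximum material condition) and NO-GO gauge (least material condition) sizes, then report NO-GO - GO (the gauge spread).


GO = nominal - lower_tol (smallest hole = maximum material condition)
GO = 47.3 - 0.367 = 46.933
NO-GO = nominal + upper_tol (largest hole = least material condition)
NO-GO = 47.3 + 0.038 = 47.338
spread = NO-GO - GO = 47.338 - 46.933 = 0.4050

0.4050


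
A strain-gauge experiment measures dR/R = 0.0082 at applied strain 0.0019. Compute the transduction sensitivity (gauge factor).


GF = (dR/R) / epsilon
= 0.0082 / 0.0019
= 4.3158

4.3158


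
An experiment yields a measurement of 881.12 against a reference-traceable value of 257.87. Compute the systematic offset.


Systematic error = measured - true
= 881.12 - 257.87
= 623.2500

623.2500


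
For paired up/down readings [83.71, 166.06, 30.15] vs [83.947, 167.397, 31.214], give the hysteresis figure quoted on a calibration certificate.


|83.71 - 83.947| = 0.2370
|166.06 - 167.397| = 1.3370
|30.15 - 31.214| = 1.0640
hysteresis = max(diffs) = 1.3370

1.3370


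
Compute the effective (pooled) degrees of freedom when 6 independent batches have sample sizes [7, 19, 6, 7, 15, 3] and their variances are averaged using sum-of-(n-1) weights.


nu = sum_i (n_i - 1)
nu = ((7 - 1) + (19 - 1) + (6 - 1) + (7 - 1) + (15 - 1) + (3 - 1))
nu = 6 + 18 + 5 + 6 + 14 + 2
nu = 51

51


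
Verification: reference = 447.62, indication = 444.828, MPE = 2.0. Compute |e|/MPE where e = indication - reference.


e = indication - reference = 444.828 - 447.62 = -2.7920
|e| = 2.7920
ratio = |e| / MPE = 2.7920 / 2.0
ratio = 1.3960

1.3960


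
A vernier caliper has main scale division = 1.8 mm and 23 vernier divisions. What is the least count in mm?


LC = MSD / n_div
= 1.8 / 23
= 0.0783

0.0783


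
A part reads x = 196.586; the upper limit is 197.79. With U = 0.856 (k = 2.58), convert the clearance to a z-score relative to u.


u = U / k = 0.856 / 2.58 = 0.33178295
margin = |USL - x| = |197.79 - 196.586| = 1.204
z = margin / u = 1.204 / 0.33178295
z = 3.6289

3.6289


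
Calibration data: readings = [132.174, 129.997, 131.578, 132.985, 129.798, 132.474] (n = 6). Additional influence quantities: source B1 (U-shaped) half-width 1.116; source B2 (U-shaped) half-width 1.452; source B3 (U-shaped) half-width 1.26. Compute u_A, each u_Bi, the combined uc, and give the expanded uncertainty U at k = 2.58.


mean = (132.174 + 129.997 + 131.578 + 132.985 + 129.798 + 132.474) / 6 = 131.501
s = sqrt(sum((x - mean)^2)/(n-1)) = 1.3243918
u_A = s / sqrt(n) = 1.3243918 / sqrt(6) = 0.54068069
u_B1 = 1.116 / sqrt(2) = 0.78913117
u_B2 = 1.452 / sqrt(2) = 1.026719
u_B3 = 1.26 / sqrt(2) = 0.89095454
uc = sqrt(0.54068069^2 + 0.78913117^2 + 1.026719^2 + 0.89095454^2) = 1.6622321
U = k * uc = 2.58 * 1.6622321
U = 4.2886

4.2886


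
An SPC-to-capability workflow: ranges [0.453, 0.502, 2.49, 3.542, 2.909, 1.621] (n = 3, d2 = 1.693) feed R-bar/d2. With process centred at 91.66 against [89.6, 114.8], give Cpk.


R_bar = (0.453 + 0.502 + 2.49 + 3.542 + 2.909 + 1.621) / 6 = 1.9195
sigma = R_bar / d2 = 1.9195 / 1.693 = 1.1337862
Cp = (USL - LSL)/(6*sigma) = (114.8 - 89.6)/(6*1.1337862) = 3.7044
Cpu = (114.8 - 91.66)/(3*1.1337862) = 6.8032
Cpl = (91.66 - 89.6)/(3*1.1337862) = 0.6056
Cpk = min(Cpu, Cpl) = 0.6056

0.6056


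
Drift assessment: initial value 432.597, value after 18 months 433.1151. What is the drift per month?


rate = (v2 - v1) / months
= (433.1151 - 432.597) / 18
= 0.5181 / 18
= 0.0288

0.0288


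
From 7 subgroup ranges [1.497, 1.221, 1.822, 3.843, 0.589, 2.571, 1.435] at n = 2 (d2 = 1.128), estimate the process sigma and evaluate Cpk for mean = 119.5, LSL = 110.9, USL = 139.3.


R_bar = (1.497 + 1.221 + 1.822 + 3.843 + 0.589 + 2.571 + 1.435) / 7 = 1.854
sigma = R_bar / d2 = 1.854 / 1.128 = 1.643617
Cp = (USL - LSL)/(6*sigma) = (139.3 - 110.9)/(6*1.643617) = 2.8798
Cpu = (139.3 - 119.5)/(3*1.643617) = 4.0155
Cpl = (119.5 - 110.9)/(3*1.643617) = 1.7441
Cpk = min(Cpu, Cpl) = 1.7441

1.7441
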